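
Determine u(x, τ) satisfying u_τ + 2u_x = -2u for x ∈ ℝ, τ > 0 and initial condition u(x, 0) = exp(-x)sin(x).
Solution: Substitute u = exp(-x)w, i.e. w = exp(x)u.
By the product rule, u_x = exp(-x)(w_x - w), u_τ = exp(-x)w_τ.
Substituting into the PDE and dividing by exp(-x): w_τ + 2(w_x - w) = -2w.
The lower-order terms cancel, leaving the standard advection equation w_τ + 2w_x = 0.
Initial data for w: w(x,0) = exp(x)u(x,0) = sin(x).
Solve for w:
  By method of characteristics (waves move right with speed 2):
  Along characteristics x - 2τ = const, w is constant, so w(x,τ) = f(x - 2τ) with f = w(·, 0).
Hence w(x,τ) = sin(x - 2τ).
Transform back: u(x,τ) = exp(-x)w(x,τ).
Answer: u(x, τ) = exp(-x)sin(x - 2τ)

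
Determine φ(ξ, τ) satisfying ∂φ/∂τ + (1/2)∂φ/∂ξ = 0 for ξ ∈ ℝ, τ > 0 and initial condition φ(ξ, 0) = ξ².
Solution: By method of characteristics (waves move right with speed 1/2):
Along characteristics ξ - (1/2)τ = const, φ is constant, so φ(ξ,τ) = f(ξ - (1/2)τ) with f = φ(·, 0).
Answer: φ(ξ, τ) = ξ² - ξτ + (1/4)τ²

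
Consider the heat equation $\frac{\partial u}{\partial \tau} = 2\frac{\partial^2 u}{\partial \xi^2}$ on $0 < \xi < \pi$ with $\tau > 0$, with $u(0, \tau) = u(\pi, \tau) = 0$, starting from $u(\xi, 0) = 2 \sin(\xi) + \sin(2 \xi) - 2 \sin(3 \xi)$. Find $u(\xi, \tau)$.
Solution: Using separation of variables $u = X(\xi)T(\tau)$:
Eigenfunctions: $\sin(n\xi)$, $n = 1, 2, 3, \ldots$
General solution: $u(\xi, \tau) = \sum c_n \sin(n\xi) e^{-2n^2 \tau}$
Matching $u(\xi,0) = 2 \sin(\xi) + \sin(2 \xi) - 2 \sin(3 \xi)$ term by term: $c_1=2, c_2=1, c_3=-2$.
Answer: $u(\xi, \tau) = 2 e^{-2 \tau} \sin(\xi) + e^{-8 \tau} \sin(2 \xi) - 2 e^{-18 \tau} \sin(3 \xi)$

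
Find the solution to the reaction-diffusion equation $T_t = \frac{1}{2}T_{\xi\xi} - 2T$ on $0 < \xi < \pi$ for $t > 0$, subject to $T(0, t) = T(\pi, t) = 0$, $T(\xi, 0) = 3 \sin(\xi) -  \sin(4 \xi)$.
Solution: Substitute $T = e^{-2t}u$, i.e. $u = e^{2t}T$.
By the product rule, $T_t = e^{-2t}(u_t - 2u)$, $T_{\xi\xi} = e^{-2t}u_{\xi\xi}$.
Substituting into the PDE and dividing by $e^{-2t}$: $u_t - 2u = \frac{1}{2}u_{\xi\xi} - 2u$.
The lower-order terms cancel, leaving the standard heat equation $u_t = \frac{1}{2}u_{\xi\xi}$.
Initial data for $u$: $u(\xi,0) = T(\xi,0) = 3 \sin(\xi) - \sin(4 \xi)$. The boundary conditions carry over: $u(0,t) = u(\pi,t) = 0$.
Solve for $u$:
  Using separation of variables $u = X(\xi)G(t)$:
  Eigenfunctions: $\sin(n\xi)$, $n = 1, 2, 3, \ldots$
  General solution: $u(\xi, t) = \sum c_n \sin(n\xi) e^{-n^2 t/2}$
  Matching $u(\xi,0) = 3 \sin(\xi) - \sin(4 \xi)$ term by term: $c_1=3, c_4=-1$.
Hence $u(\xi,t) = - e^{-8 t} \sin(4 \xi) + 3 e^{-t/2} \sin(\xi)$.
Transform back: $T(\xi,t) = e^{-2t}u(\xi,t)$.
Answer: $T(\xi, t) = - e^{-10 t} \sin(4 \xi) + 3 e^{-5 t/2} \sin(\xi)$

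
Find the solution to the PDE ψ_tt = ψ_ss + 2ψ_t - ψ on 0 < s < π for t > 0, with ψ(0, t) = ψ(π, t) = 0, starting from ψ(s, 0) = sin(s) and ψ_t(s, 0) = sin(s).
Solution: Substitute ψ = exp(t)u, i.e. u = exp(-t)ψ.
By the product rule, ψ_t = exp(t)(u_t + u), ψ_tt = exp(t)(u_tt + 2u_t + u), ψ_ss = exp(t)u_ss.
Substituting into the PDE and dividing by exp(t): u_tt + 2u_t + u = u_ss + 2(u_t + u) - u.
The lower-order terms cancel, leaving the standard wave equation u_tt = u_ss.
Initial data for u: u(s,0) = ψ(s,0) = sin(s); u_t(s,0) = ψ_t(s,0) - ψ(s,0) = 0. The boundary conditions carry over: u(0,t) = u(π,t) = 0.
Solve for u:
  Using separation of variables u = X(s)T(t):
  Eigenfunctions: sin(ns), n = 1, 2, 3, ...
  General solution: u(s, t) = Σ [A_n cos(n t) + B_n sin(n t)] sin(ns)
  From u(s,0) = sin(s): A_1=1. From u_t(s,0) = 0: all B_n = 0.
Hence u(s,t) = sin(s)cos(t).
Transform back: ψ(s,t) = exp(t)u(s,t).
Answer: ψ(s, t) = exp(t)sin(s)cos(t)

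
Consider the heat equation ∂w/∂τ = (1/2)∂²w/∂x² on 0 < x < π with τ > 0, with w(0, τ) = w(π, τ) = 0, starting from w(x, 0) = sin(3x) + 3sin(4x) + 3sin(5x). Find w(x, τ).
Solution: Using separation of variables w = X(x)T(τ):
Eigenfunctions: sin(nx), n = 1, 2, 3, ...
General solution: w(x, τ) = Σ c_n sin(nx) exp(-n² τ/2)
Matching w(x,0) = sin(3x) + 3sin(4x) + 3sin(5x) term by term: c_3=1, c_4=3, c_5=3.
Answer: w(x, τ) = 3exp(-8τ)sin(4x) + exp(-9τ/2)sin(3x) + 3exp(-25τ/2)sin(5x)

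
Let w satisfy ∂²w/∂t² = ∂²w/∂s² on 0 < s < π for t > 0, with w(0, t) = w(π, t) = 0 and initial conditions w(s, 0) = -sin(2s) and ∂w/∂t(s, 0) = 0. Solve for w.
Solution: Separating variables: w = Σ [A_n cos(ω_n t) + B_n sin(ω_n t)] sin(ns), ω_n = n. From ICs: A_2=-1.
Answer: w(s, t) = -sin(2s)cos(2t)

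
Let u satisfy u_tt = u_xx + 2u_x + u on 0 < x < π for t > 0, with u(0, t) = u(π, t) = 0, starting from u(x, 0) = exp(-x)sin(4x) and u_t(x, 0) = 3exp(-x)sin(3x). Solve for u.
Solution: Substitute u = exp(-x)w, i.e. w = exp(x)u.
By the product rule, u_x = exp(-x)(w_x - w), u_xx = exp(-x)(w_xx - 2w_x + w), u_tt = exp(-x)w_tt.
Substituting into the PDE and dividing by exp(-x): w_tt = (w_xx - 2w_x + w) + 2(w_x - w) + w.
The lower-order terms cancel, leaving the standard wave equation w_tt = w_xx.
Initial data for w: w(x,0) = exp(x)u(x,0) = sin(4x); w_t(x,0) = exp(x)u_t(x,0) = 3sin(3x). The boundary conditions carry over: w(0,t) = w(π,t) = 0.
Solve for w:
  Using separation of variables w = X(x)T(t):
  Eigenfunctions: sin(nx), n = 1, 2, 3, ...
  General solution: w(x, t) = Σ [A_n cos(n t) + B_n sin(n t)] sin(nx)
  From w(x,0) = sin(4x): A_4=1. From w_t(x,0) = 3sin(3x), using w_t(x,0) = Σ ω_n B_n sin(nx) with ω_n = n: B_3 = 3/3 = 1.
Hence w(x,t) = sin(3t)sin(3x) + sin(4x)cos(4t).
Transform back: u(x,t) = exp(-x)w(x,t).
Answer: u(x, t) = exp(-x)sin(3t)sin(3x) + exp(-x)sin(4x)cos(4t)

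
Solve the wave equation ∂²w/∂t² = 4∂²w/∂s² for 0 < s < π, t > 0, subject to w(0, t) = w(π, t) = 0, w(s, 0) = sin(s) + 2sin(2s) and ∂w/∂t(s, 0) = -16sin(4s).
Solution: Using separation of variables w = X(s)T(t):
Eigenfunctions: sin(ns), n = 1, 2, 3, ...
General solution: w(s, t) = Σ [A_n cos(2n t) + B_n sin(2n t)] sin(ns)
From w(s,0) = sin(s) + 2sin(2s): A_1=1, A_2=2. From w_t(s,0) = -16sin(4s), using w_t(s,0) = Σ ω_n B_n sin(ns) with ω_n = 2n: B_4 = (-16)/8 = -2.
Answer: w(s, t) = sin(s)cos(2t) + 2sin(2s)cos(4t) - 2sin(4s)sin(8t)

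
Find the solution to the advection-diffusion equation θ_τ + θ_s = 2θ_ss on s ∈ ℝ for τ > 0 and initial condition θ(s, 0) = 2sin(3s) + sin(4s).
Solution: Change to a moving frame: let η = s - τ, σ = τ and write θ(s,τ) = u(η,σ).
By the chain rule θ_τ = u_σ - u_η, θ_s = u_η, θ_ss = u_ηη.
Then θ_τ + θ_s = u_σ: the advection term cancels and the PDE becomes the heat equation u_σ = 2u_ηη on η ∈ ℝ.
Initial data: u(η,0) = θ(η,0) = 2sin(3η) + sin(4η).
On η ∈ ℝ each mode satisfies (sin(nη))″ = -n² sin(nη), so exp(-2n²σ) sin(nη) solves the heat equation; by superposition u(η,σ) = Σ c_n exp(-2n²σ) sin(nη).
Reading off the coefficients: c_3=2, c_4=1, so u(η,σ) = 2exp(-18σ)sin(3η) + exp(-32σ)sin(4η).
Substituting back η = s - τ, σ = τ: θ(s,τ) = u(s - τ, τ).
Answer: θ(s, τ) = 2exp(-18τ)sin(3s - 3τ) + exp(-32τ)sin(4s - 4τ)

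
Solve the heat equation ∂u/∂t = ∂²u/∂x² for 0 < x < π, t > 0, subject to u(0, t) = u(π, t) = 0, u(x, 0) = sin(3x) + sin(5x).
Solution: Using separation of variables u = X(x)T(t):
Eigenfunctions: sin(nx), n = 1, 2, 3, ...
General solution: u(x, t) = Σ c_n sin(nx) exp(-n² t)
Matching u(x,0) = sin(3x) + sin(5x) term by term: c_3=1, c_5=1.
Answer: u(x, t) = exp(-9t)sin(3x) + exp(-25t)sin(5x)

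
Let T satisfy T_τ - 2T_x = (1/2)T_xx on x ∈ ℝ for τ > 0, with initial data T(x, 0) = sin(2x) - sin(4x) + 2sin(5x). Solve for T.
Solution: Moving frame: η = x + 2τ, σ = τ, T = u(η,σ), so T_τ = u_σ + 2u_η and T_xx = u_ηη.
Hence T_τ - 2T_x = u_σ and the PDE becomes the heat equation u_σ = (1/2)u_ηη on η ∈ ℝ.
Initial data: u(η,0) = T(η,0) = sin(2η) - sin(4η) + 2sin(5η). Each mode sin(nη) decays as exp(-n²σ/2) on ℝ, so u(η,σ) = Σ c_n exp(-n²σ/2) sin(nη) with c_2=1, c_4=-1, c_5=2: u(η,σ) = exp(-2σ)sin(2η) - exp(-8σ)sin(4η) + 2exp(-25σ/2)sin(5η).
Substituting back: T(x,τ) = u(x + 2τ, τ).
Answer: T(x, τ) = exp(-2τ)sin(2x + 4τ) - exp(-8τ)sin(4x + 8τ) + 2exp(-25τ/2)sin(5x + 10τ)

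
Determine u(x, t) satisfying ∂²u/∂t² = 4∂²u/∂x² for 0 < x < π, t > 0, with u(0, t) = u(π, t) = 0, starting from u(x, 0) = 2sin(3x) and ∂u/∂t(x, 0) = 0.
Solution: Separating variables: u = Σ [A_n cos(ω_n t) + B_n sin(ω_n t)] sin(nx), ω_n = 2n. From ICs: A_3=2.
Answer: u(x, t) = 2sin(3x)cos(6t)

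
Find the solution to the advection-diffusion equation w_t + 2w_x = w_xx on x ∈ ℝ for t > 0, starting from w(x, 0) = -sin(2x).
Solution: Change to a moving frame: let η = x - 2t, σ = t and write w(x,t) = u(η,σ).
By the chain rule w_t = u_σ - 2u_η, w_x = u_η, w_xx = u_ηη.
Then w_t + 2w_x = u_σ: the advection term cancels and the PDE becomes the heat equation u_σ = u_ηη on η ∈ ℝ.
Initial data: u(η,0) = w(η,0) = -sin(2η).
On η ∈ ℝ each mode satisfies (sin(nη))″ = -n² sin(nη), so exp(-n²σ) sin(nη) solves the heat equation; by superposition u(η,σ) = Σ c_n exp(-n²σ) sin(nη).
Reading off the coefficients: c_2=-1, so u(η,σ) = -exp(-4σ)sin(2η).
Substituting back η = x - 2t, σ = t: w(x,t) = u(x - 2t, t).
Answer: w(x, t) = exp(-4t)sin(4t - 2x)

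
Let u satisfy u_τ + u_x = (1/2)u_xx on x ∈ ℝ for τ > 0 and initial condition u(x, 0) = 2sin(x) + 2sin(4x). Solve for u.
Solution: Change to a moving frame: let η = x - τ, σ = τ and write u(x,τ) = w(η,σ).
By the chain rule u_τ = w_σ - w_η, u_x = w_η, u_xx = w_ηη.
Then u_τ + u_x = w_σ: the advection term cancels and the PDE becomes the heat equation w_σ = (1/2)w_ηη on η ∈ ℝ.
Initial data: w(η,0) = u(η,0) = 2sin(η) + 2sin(4η).
On η ∈ ℝ each mode satisfies (sin(nη))″ = -n² sin(nη), so exp(-n²σ/2) sin(nη) solves the heat equation; by superposition w(η,σ) = Σ c_n exp(-n²σ/2) sin(nη).
Reading off the coefficients: c_1=2, c_4=2, so w(η,σ) = 2exp(-8σ)sin(4η) + 2exp(-σ/2)sin(η).
Substituting back η = x - τ, σ = τ: u(x,τ) = w(x - τ, τ).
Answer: u(x, τ) = 2exp(-8τ)sin(4x - 4τ) + 2exp(-τ/2)sin(x - τ)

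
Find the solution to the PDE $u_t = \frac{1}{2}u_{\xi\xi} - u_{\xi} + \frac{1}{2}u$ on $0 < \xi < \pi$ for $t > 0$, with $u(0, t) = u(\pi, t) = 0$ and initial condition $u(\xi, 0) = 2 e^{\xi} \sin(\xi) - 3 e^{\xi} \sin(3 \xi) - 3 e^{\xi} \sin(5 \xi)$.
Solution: Substitute $u = e^{\xi}w$, i.e. $w = e^{-\xi}u$.
By the product rule, $u_{\xi} = e^{\xi}(w_{\xi} + w)$, $u_{\xi\xi} = e^{\xi}(w_{\xi\xi} + 2w_{\xi} + w)$, $u_t = e^{\xi}w_t$.
Substituting into the PDE and dividing by $e^{\xi}$: $w_t = \frac{1}{2}(w_{\xi\xi} + 2w_{\xi} + w) - (w_{\xi} + w) + \frac{1}{2}w$.
The lower-order terms cancel, leaving the standard heat equation $w_t = \frac{1}{2}w_{\xi\xi}$.
Initial data for $w$: $w(\xi,0) = e^{-\xi}u(\xi,0) = 2 \sin(\xi) - 3 \sin(3 \xi) - 3 \sin(5 \xi)$. The boundary conditions carry over: $w(0,t) = w(\pi,t) = 0$.
Solve for $w$:
  Using separation of variables $w = X(\xi)T(t)$:
  Eigenfunctions: $\sin(n\xi)$, $n = 1, 2, 3, \ldots$
  General solution: $w(\xi, t) = \sum c_n \sin(n\xi) e^{-n^2 t/2}$
  Matching $w(\xi,0) = 2 \sin(\xi) - 3 \sin(3 \xi) - 3 \sin(5 \xi)$ term by term: $c_1=2, c_3=-3, c_5=-3$.
Hence $w(\xi,t) = 2 e^{-t/2} \sin(\xi) - 3 e^{-9 t/2} \sin(3 \xi) - 3 e^{-25 t/2} \sin(5 \xi)$.
Transform back: $u(\xi,t) = e^{\xi}w(\xi,t)$.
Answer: $u(\xi, t) = 2 e^{\xi} e^{-t/2} \sin(\xi) - 3 e^{\xi} e^{-9 t/2} \sin(3 \xi) - 3 e^{\xi} e^{-25 t/2} \sin(5 \xi)$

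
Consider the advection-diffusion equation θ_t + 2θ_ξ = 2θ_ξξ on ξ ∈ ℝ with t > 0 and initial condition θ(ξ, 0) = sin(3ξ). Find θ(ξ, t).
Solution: Change to a moving frame: let η = ξ - 2t, σ = t and write θ(ξ,t) = u(η,σ).
By the chain rule θ_t = u_σ - 2u_η, θ_ξ = u_η, θ_ξξ = u_ηη.
Then θ_t + 2θ_ξ = u_σ: the advection term cancels and the PDE becomes the heat equation u_σ = 2u_ηη on η ∈ ℝ.
Initial data: u(η,0) = θ(η,0) = sin(3η).
On η ∈ ℝ each mode satisfies (sin(nη))″ = -n² sin(nη), so exp(-2n²σ) sin(nη) solves the heat equation; by superposition u(η,σ) = Σ c_n exp(-2n²σ) sin(nη).
Reading off the coefficients: c_3=1, so u(η,σ) = exp(-18σ)sin(3η).
Substituting back η = ξ - 2t, σ = t: θ(ξ,t) = u(ξ - 2t, t).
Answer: θ(ξ, t) = -exp(-18t)sin(6t - 3ξ)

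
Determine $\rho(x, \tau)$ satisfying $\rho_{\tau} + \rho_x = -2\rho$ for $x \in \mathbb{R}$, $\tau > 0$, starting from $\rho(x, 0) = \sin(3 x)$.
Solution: Substitute $\rho = e^{-2\tau}u$.
Then $\rho_{\tau} = e^{-2\tau}(u_{\tau} - 2u)$, $\rho_x = e^{-2\tau}u_x$; substituting and dividing by $e^{-2\tau}$, the lower-order terms cancel: $u_{\tau} + u_x = 0$ (standard advection equation).
Data for $u$: $u(x,0) = \rho(x,0) = \sin(3 x)$.
By characteristics ($dx/d\tau = 1$), $u(x,\tau) = f(x - \tau)$ with $f = u( \cdot , 0)$.
So $u(x,\tau) = \sin(3 x - 3 \tau)$, and $\rho(x,\tau) = e^{-2\tau}u(x,\tau)$.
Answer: $\rho(x, \tau) = - e^{-2 \tau} \sin(3 \tau - 3 x)$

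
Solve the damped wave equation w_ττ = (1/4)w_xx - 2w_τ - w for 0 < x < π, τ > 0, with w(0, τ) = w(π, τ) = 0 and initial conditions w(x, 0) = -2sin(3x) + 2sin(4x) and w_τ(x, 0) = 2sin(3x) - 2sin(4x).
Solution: Substitute w = exp(-τ)u, i.e. u = exp(τ)w.
By the product rule, w_τ = exp(-τ)(u_τ - u), w_ττ = exp(-τ)(u_ττ - 2u_τ + u), w_xx = exp(-τ)u_xx.
Substituting into the PDE and dividing by exp(-τ): u_ττ - 2u_τ + u = (1/4)u_xx - 2(u_τ - u) - u.
The lower-order terms cancel, leaving the standard wave equation u_ττ = (1/4)u_xx.
Initial data for u: u(x,0) = w(x,0) = -2sin(3x) + 2sin(4x); u_τ(x,0) = w_τ(x,0) + w(x,0) = 0. The boundary conditions carry over: u(0,τ) = u(π,τ) = 0.
Solve for u:
  Using separation of variables u = X(x)T(τ):
  Eigenfunctions: sin(nx), n = 1, 2, 3, ...
  General solution: u(x, τ) = Σ [A_n cos(n τ/2) + B_n sin(n τ/2)] sin(nx)
  From u(x,0) = -2sin(3x) + 2sin(4x): A_3=-2, A_4=2. From u_τ(x,0) = 0: all B_n = 0.
Hence u(x,τ) = -2sin(3x)cos(3τ/2) + 2sin(4x)cos(2τ).
Transform back: w(x,τ) = exp(-τ)u(x,τ).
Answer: w(x, τ) = -2exp(-τ)sin(3x)cos(3τ/2) + 2exp(-τ)sin(4x)cos(2τ)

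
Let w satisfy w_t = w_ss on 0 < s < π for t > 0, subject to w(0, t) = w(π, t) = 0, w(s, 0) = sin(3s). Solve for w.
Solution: Using separation of variables w = X(s)T(t):
Eigenfunctions: sin(ns), n = 1, 2, 3, ...
General solution: w(s, t) = Σ c_n sin(ns) exp(-n² t)
Matching w(s,0) = sin(3s) term by term: c_3=1.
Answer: w(s, t) = exp(-9t)sin(3s)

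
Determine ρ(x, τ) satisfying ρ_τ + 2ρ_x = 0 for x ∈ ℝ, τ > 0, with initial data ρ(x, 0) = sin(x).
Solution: By characteristics (dx/dτ = 2), ρ(x,τ) = f(x - 2τ) with f = ρ(·, 0).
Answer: ρ(x, τ) = sin(x - 2τ)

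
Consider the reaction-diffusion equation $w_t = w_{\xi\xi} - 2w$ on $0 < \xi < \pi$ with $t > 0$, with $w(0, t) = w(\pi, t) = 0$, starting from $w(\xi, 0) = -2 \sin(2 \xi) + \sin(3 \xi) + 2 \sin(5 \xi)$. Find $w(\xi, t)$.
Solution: Substitute $w = e^{-2t}u$, i.e. $u = e^{2t}w$.
By the product rule, $w_t = e^{-2t}(u_t - 2u)$, $w_{\xi\xi} = e^{-2t}u_{\xi\xi}$.
Substituting into the PDE and dividing by $e^{-2t}$: $u_t - 2u = u_{\xi\xi} - 2u$.
The lower-order terms cancel, leaving the standard heat equation $u_t = u_{\xi\xi}$.
Initial data for $u$: $u(\xi,0) = w(\xi,0) = -2 \sin(2 \xi) + \sin(3 \xi) + 2 \sin(5 \xi)$. The boundary conditions carry over: $u(0,t) = u(\pi,t) = 0$.
Solve for $u$:
  Using separation of variables $u = X(\xi)T(t)$:
  Eigenfunctions: $\sin(n\xi)$, $n = 1, 2, 3, \ldots$
  General solution: $u(\xi, t) = \sum c_n \sin(n\xi) e^{-n^2 t}$
  Matching $u(\xi,0) = -2 \sin(2 \xi) + \sin(3 \xi) + 2 \sin(5 \xi)$ term by term: $c_2=-2, c_3=1, c_5=2$.
Hence $u(\xi,t) = -2 e^{-4 t} \sin(2 \xi) + e^{-9 t} \sin(3 \xi) + 2 e^{-25 t} \sin(5 \xi)$.
Transform back: $w(\xi,t) = e^{-2t}u(\xi,t)$.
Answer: $w(\xi, t) = -2 e^{-6 t} \sin(2 \xi) + e^{-11 t} \sin(3 \xi) + 2 e^{-27 t} \sin(5 \xi)$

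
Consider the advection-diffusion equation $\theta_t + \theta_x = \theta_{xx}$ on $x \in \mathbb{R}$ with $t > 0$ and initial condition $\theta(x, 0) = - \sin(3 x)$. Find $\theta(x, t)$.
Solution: Moving frame: $\eta = x - t$, $\sigma = t$, $\theta = u(\eta,\sigma)$, so $\theta_t = u_{\sigma} - u_{\eta}$ and $\theta_{xx} = u_{\eta\eta}$.
Hence $\theta_t + \theta_x = u_{\sigma}$ and the PDE becomes the heat equation $u_{\sigma} = u_{\eta\eta}$ on $\eta \in \mathbb{R}$.
Initial data: $u(\eta,0) = \theta(\eta,0) = - \sin(3 \eta)$. Each mode $\sin(n\eta)$ decays as $e^{-n^2\sigma}$ on $\mathbb{R}$, so $u(\eta,\sigma) = \sum c_n e^{-n^2\sigma} \sin(n\eta)$ with $c_3=-1$: $u(\eta,\sigma) = - e^{-9 \sigma} \sin(3 \eta)$.
Substituting back: $\theta(x,t) = u(x - t, t)$.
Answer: $\theta(x, t) = e^{-9 t} \sin(3 t - 3 x)$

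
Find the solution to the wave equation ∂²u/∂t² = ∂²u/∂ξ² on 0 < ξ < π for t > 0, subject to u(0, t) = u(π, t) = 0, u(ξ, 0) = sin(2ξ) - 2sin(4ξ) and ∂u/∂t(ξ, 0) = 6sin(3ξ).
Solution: Separating variables: u = Σ [A_n cos(ω_n t) + B_n sin(ω_n t)] sin(nξ), ω_n = n. From ICs (B_n = velocity coefficient / ω_n): A_2=1, A_4=-2, B_3=2.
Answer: u(ξ, t) = 2sin(3t)sin(3ξ) + sin(2ξ)cos(2t) - 2sin(4ξ)cos(4t)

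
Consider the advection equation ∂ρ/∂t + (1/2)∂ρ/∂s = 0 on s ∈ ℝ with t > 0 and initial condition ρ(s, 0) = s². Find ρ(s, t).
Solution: By characteristics (ds/dt = 1/2), ρ(s,t) = f(s - (1/2)t) with f = ρ(·, 0).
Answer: ρ(s, t) = s² - st + (1/4)t²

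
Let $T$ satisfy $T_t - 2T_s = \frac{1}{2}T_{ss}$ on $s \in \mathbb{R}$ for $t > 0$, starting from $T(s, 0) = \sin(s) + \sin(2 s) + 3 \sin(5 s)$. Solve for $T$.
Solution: Moving frame: $\eta = s + 2t$, $\sigma = t$, $T = u(\eta,\sigma)$, so $T_t = u_{\sigma} + 2u_{\eta}$ and $T_{ss} = u_{\eta\eta}$.
Hence $T_t - 2T_s = u_{\sigma}$ and the PDE becomes the heat equation $u_{\sigma} = \frac{1}{2}u_{\eta\eta}$ on $\eta \in \mathbb{R}$.
Initial data: $u(\eta,0) = T(\eta,0) = \sin(\eta) + \sin(2 \eta) + 3 \sin(5 \eta)$. Each mode $\sin(n\eta)$ decays as $e^{-n^2\sigma/2}$ on $\mathbb{R}$, so $u(\eta,\sigma) = \sum c_n e^{-n^2\sigma/2} \sin(n\eta)$ with $c_1=1, c_2=1, c_5=3$: $u(\eta,\sigma) = e^{-2 \sigma} \sin(2 \eta) + e^{-\sigma/2} \sin(\eta) + 3 e^{-25 \sigma/2} \sin(5 \eta)$.
Substituting back: $T(s,t) = u(s + 2t, t)$.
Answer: $T(s, t) = e^{-2 t} \sin(2 s + 4 t) + e^{-t/2} \sin(s + 2 t) + 3 e^{-25 t/2} \sin(5 s + 10 t)$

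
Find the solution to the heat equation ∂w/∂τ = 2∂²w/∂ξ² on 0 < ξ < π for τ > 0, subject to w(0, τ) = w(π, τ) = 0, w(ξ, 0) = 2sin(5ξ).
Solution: Separating variables: w = Σ c_n exp(-2n²τ) sin(nξ). From w(ξ,0) = 2sin(5ξ): c_5=2.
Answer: w(ξ, τ) = 2exp(-50τ)sin(5ξ)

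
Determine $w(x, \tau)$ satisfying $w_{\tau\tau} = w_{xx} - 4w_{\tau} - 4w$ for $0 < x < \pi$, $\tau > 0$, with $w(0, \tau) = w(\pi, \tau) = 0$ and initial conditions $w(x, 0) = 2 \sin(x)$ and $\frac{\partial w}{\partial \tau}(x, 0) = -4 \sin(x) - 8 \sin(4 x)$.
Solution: Substitute $w = e^{-2\tau}u$, i.e. $u = e^{2\tau}w$.
By the product rule, $w_{\tau} = e^{-2\tau}(u_{\tau} - 2u)$, $w_{\tau\tau} = e^{-2\tau}(u_{\tau\tau} - 4u_{\tau} + 4u)$, $w_{xx} = e^{-2\tau}u_{xx}$.
Substituting into the PDE and dividing by $e^{-2\tau}$: $u_{\tau\tau} - 4u_{\tau} + 4u = u_{xx} - 4(u_{\tau} - 2u) - 4u$.
The lower-order terms cancel, leaving the standard wave equation $u_{\tau\tau} = u_{xx}$.
Initial data for $u$: $u(x,0) = w(x,0) = 2 \sin(x)$; $u_{\tau}(x,0) = w_{\tau}(x,0) + 2w(x,0) = -8 \sin(4 x)$. The boundary conditions carry over: $u(0,\tau) = u(\pi,\tau) = 0$.
Solve for $u$:
  Using separation of variables $u = X(x)T(\tau)$:
  Eigenfunctions: $\sin(nx)$, $n = 1, 2, 3, \ldots$
  General solution: $u(x, \tau) = \sum [A_n \cos(n \tau) + B_n \sin(n \tau)] \sin(nx)$
  From $u(x,0) = 2 \sin(x)$: $A_1=2$. From $u_{\tau}(x,0) = -8 \sin(4 x)$, using $u_{\tau}(x,0) = \sum \omega_n B_n \sin(nx)$ with $\omega_n = n$: $B_4 = (-8)/4 = -2$.
Hence $u(x,\tau) = 2 \sin(x) \cos(\tau) - 2 \sin(4 x) \sin(4 \tau)$.
Transform back: $w(x,\tau) = e^{-2\tau}u(x,\tau)$.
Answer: $w(x, \tau) = -2 e^{-2 \tau} \sin(4 \tau) \sin(4 x) + 2 e^{-2 \tau} \sin(x) \cos(\tau)$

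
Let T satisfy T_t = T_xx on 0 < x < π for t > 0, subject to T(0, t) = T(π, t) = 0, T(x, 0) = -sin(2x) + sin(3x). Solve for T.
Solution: Separating variables: T = Σ c_n exp(-n²t) sin(nx). From T(x,0) = -sin(2x) + sin(3x): c_2=-1, c_3=1.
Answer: T(x, t) = -exp(-4t)sin(2x) + exp(-9t)sin(3x)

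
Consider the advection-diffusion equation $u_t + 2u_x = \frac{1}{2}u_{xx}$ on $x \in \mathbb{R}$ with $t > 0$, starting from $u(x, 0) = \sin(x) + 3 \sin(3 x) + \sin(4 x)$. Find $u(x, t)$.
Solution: Change to a moving frame: let $\eta = x - 2t$, $\sigma = t$ and write $u(x,t) = w(\eta,\sigma)$.
By the chain rule $u_t = w_{\sigma} - 2w_{\eta}$, $u_x = w_{\eta}$, $u_{xx} = w_{\eta\eta}$.
Then $u_t + 2u_x = w_{\sigma}$: the advection term cancels and the PDE becomes the heat equation $w_{\sigma} = \frac{1}{2}w_{\eta\eta}$ on $\eta \in \mathbb{R}$.
Initial data: $w(\eta,0) = u(\eta,0) = \sin(\eta) + 3 \sin(3 \eta) + \sin(4 \eta)$.
On $\eta \in \mathbb{R}$ each mode satisfies $(\sin(n\eta))'' = -n^2 \sin(n\eta)$, so $e^{-n^2\sigma/2} \sin(n\eta)$ solves the heat equation; by superposition $w(\eta,\sigma) = \sum c_n e^{-n^2\sigma/2} \sin(n\eta)$.
Reading off the coefficients: $c_1=1, c_3=3, c_4=1$, so $w(\eta,\sigma) = e^{-8 \sigma} \sin(4 \eta) + e^{-\sigma/2} \sin(\eta) + 3 e^{-9 \sigma/2} \sin(3 \eta)$.
Substituting back $\eta = x - 2t$, $\sigma = t$: $u(x,t) = w(x - 2t, t)$.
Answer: $u(x, t) = - e^{-8 t} \sin(8 t - 4 x) -  e^{-t/2} \sin(2 t - x) - 3 e^{-9 t/2} \sin(6 t - 3 x)$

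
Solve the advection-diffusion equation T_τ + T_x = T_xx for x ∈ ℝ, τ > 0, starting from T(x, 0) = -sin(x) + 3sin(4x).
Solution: Moving frame: η = x - τ, σ = τ, T = u(η,σ), so T_τ = u_σ - u_η and T_xx = u_ηη.
Hence T_τ + T_x = u_σ and the PDE becomes the heat equation u_σ = u_ηη on η ∈ ℝ.
Initial data: u(η,0) = T(η,0) = -sin(η) + 3sin(4η). Each mode sin(nη) decays as exp(-n²σ) on ℝ, so u(η,σ) = Σ c_n exp(-n²σ) sin(nη) with c_1=-1, c_4=3: u(η,σ) = -exp(-σ)sin(η) + 3exp(-16σ)sin(4η).
Substituting back: T(x,τ) = u(x - τ, τ).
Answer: T(x, τ) = -exp(-τ)sin(x - τ) + 3exp(-16τ)sin(4x - 4τ)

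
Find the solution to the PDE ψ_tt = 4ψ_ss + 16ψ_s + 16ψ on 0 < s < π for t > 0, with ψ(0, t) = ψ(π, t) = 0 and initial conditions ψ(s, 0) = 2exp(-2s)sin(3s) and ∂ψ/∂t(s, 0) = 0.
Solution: Substitute ψ = exp(-2s)u.
Then ψ_s = exp(-2s)(u_s - 2u), ψ_ss = exp(-2s)(u_ss - 4u_s + 4u), ψ_tt = exp(-2s)u_tt; substituting and dividing by exp(-2s), the lower-order terms cancel: u_tt = 4u_ss (standard wave equation).
Data for u: u(s,0) = exp(2s)ψ(s,0) = 2sin(3s); u_t(s,0) = exp(2s)ψ_t(s,0) = 0. The boundary conditions carry over: u(0,t) = u(π,t) = 0.
Separating variables: u = Σ [A_n cos(ω_n t) + B_n sin(ω_n t)] sin(ns), ω_n = 2n. From ICs: A_3=2.
So u(s,t) = 2sin(3s)cos(6t), and ψ(s,t) = exp(-2s)u(s,t).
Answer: ψ(s, t) = 2exp(-2s)sin(3s)cos(6t)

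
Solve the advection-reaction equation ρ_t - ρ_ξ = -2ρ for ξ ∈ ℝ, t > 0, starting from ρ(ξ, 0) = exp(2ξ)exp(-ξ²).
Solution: Substitute ρ = exp(2ξ)u, i.e. u = exp(-2ξ)ρ.
By the product rule, ρ_ξ = exp(2ξ)(u_ξ + 2u), ρ_t = exp(2ξ)u_t.
Substituting into the PDE and dividing by exp(2ξ): u_t - (u_ξ + 2u) = -2u.
The lower-order terms cancel, leaving the standard advection equation u_t - u_ξ = 0.
Initial data for u: u(ξ,0) = exp(-2ξ)ρ(ξ,0) = exp(-ξ²).
Solve for u:
  By method of characteristics (waves move left with speed 1):
  Along characteristics ξ + t = const, u is constant, so u(ξ,t) = f(ξ + t) with f = u(·, 0).
Hence u(ξ,t) = exp(-(t + ξ)²).
Transform back: ρ(ξ,t) = exp(2ξ)u(ξ,t).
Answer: ρ(ξ, t) = exp(2ξ)exp(-(t + ξ)²)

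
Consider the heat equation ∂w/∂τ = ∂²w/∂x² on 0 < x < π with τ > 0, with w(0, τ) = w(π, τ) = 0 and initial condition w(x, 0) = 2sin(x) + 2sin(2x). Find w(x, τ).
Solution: Separating variables: w = Σ c_n exp(-n²τ) sin(nx). From w(x,0) = 2sin(x) + 2sin(2x): c_1=2, c_2=2.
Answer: w(x, τ) = 2exp(-τ)sin(x) + 2exp(-4τ)sin(2x)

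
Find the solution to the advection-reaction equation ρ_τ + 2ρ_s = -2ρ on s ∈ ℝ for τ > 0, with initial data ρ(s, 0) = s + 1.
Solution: Substitute ρ = exp(-2τ)u, i.e. u = exp(2τ)ρ.
By the product rule, ρ_τ = exp(-2τ)(u_τ - 2u), ρ_s = exp(-2τ)u_s.
Substituting into the PDE and dividing by exp(-2τ): u_τ - 2u + 2u_s = -2u.
The lower-order terms cancel, leaving the standard advection equation u_τ + 2u_s = 0.
Initial data for u: u(s,0) = ρ(s,0) = s + 1.
Solve for u:
  By method of characteristics (waves move right with speed 2):
  Along characteristics s - 2τ = const, u is constant, so u(s,τ) = f(s - 2τ) with f = u(·, 0).
Hence u(s,τ) = s - 2τ + 1.
Transform back: ρ(s,τ) = exp(-2τ)u(s,τ).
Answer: ρ(s, τ) = sexp(-2τ) - 2τexp(-2τ) + exp(-2τ)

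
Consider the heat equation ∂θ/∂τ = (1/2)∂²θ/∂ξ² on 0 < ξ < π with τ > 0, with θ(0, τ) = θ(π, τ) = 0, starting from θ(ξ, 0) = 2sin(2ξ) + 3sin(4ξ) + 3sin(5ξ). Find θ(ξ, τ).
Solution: Separating variables: θ = Σ c_n exp(-n²τ/2) sin(nξ). From θ(ξ,0) = 2sin(2ξ) + 3sin(4ξ) + 3sin(5ξ): c_2=2, c_4=3, c_5=3.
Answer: θ(ξ, τ) = 2exp(-2τ)sin(2ξ) + 3exp(-8τ)sin(4ξ) + 3exp(-25τ/2)sin(5ξ)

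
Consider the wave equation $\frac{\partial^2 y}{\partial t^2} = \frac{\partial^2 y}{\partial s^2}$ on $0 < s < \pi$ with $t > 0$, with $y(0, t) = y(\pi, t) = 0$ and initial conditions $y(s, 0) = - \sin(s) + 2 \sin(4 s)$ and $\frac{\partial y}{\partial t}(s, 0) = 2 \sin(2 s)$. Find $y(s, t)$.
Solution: Separating variables: $y = \sum [A_n \cos(\omega_n t) + B_n \sin(\omega_n t)] \sin(ns)$, $\omega_n = n$. From ICs ($B_n$ = velocity coefficient / $\omega_n$): $A_1=-1, A_4=2, B_2=1$.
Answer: $y(s, t) = - \sin(s) \cos(t) + \sin(2 s) \sin(2 t) + 2 \sin(4 s) \cos(4 t)$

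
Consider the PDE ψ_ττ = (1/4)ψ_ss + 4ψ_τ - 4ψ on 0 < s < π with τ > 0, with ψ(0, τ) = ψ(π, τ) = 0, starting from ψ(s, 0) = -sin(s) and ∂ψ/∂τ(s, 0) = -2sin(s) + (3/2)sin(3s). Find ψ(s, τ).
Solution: Substitute ψ = exp(2τ)u.
Then ψ_τ = exp(2τ)(u_τ + 2u), ψ_ττ = exp(2τ)(u_ττ + 4u_τ + 4u), ψ_ss = exp(2τ)u_ss; substituting and dividing by exp(2τ), the lower-order terms cancel: u_ττ = (1/4)u_ss (standard wave equation).
Data for u: u(s,0) = ψ(s,0) = -sin(s); u_τ(s,0) = ψ_τ(s,0) - 2ψ(s,0) = (3/2)sin(3s). The boundary conditions carry over: u(0,τ) = u(π,τ) = 0.
Separating variables: u = Σ [A_n cos(ω_n τ) + B_n sin(ω_n τ)] sin(ns), ω_n = n/2. From ICs (B_n = velocity coefficient / ω_n): A_1=-1, B_3=1.
So u(s,τ) = -sin(s)cos(τ/2) + sin(3s)sin(3τ/2), and ψ(s,τ) = exp(2τ)u(s,τ).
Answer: ψ(s, τ) = -exp(2τ)sin(s)cos(τ/2) + exp(2τ)sin(3s)sin(3τ/2)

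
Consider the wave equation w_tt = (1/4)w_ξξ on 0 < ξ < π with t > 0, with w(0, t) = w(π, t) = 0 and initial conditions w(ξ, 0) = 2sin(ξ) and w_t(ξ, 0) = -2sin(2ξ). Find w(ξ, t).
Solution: Separating variables: w = Σ [A_n cos(ω_n t) + B_n sin(ω_n t)] sin(nξ), ω_n = n/2. From ICs (B_n = velocity coefficient / ω_n): A_1=2, B_2=-2.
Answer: w(ξ, t) = -2sin(t)sin(2ξ) + 2sin(ξ)cos(t/2)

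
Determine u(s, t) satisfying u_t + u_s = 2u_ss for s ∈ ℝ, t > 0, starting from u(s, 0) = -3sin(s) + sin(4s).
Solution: Change to a moving frame: let η = s - t, σ = t and write u(s,t) = w(η,σ).
By the chain rule u_t = w_σ - w_η, u_s = w_η, u_ss = w_ηη.
Then u_t + u_s = w_σ: the advection term cancels and the PDE becomes the heat equation w_σ = 2w_ηη on η ∈ ℝ.
Initial data: w(η,0) = u(η,0) = -3sin(η) + sin(4η).
On η ∈ ℝ each mode satisfies (sin(nη))″ = -n² sin(nη), so exp(-2n²σ) sin(nη) solves the heat equation; by superposition w(η,σ) = Σ c_n exp(-2n²σ) sin(nη).
Reading off the coefficients: c_1=-3, c_4=1, so w(η,σ) = -3exp(-2σ)sin(η) + exp(-32σ)sin(4η).
Substituting back η = s - t, σ = t: u(s,t) = w(s - t, t).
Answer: u(s, t) = -3exp(-2t)sin(s - t) + exp(-32t)sin(4s - 4t)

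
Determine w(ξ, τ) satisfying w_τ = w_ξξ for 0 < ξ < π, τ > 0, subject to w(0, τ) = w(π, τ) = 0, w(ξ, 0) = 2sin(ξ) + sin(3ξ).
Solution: Separating variables: w = Σ c_n exp(-n²τ) sin(nξ). From w(ξ,0) = 2sin(ξ) + sin(3ξ): c_1=2, c_3=1.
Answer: w(ξ, τ) = 2exp(-τ)sin(ξ) + exp(-9τ)sin(3ξ)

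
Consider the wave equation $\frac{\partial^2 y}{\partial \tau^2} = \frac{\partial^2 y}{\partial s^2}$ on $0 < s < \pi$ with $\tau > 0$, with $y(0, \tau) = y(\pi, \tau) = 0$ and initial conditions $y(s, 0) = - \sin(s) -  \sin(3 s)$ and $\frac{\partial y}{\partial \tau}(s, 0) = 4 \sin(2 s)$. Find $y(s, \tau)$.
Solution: Using separation of variables $y = X(s)T(\tau)$:
Eigenfunctions: $\sin(ns)$, $n = 1, 2, 3, \ldots$
General solution: $y(s, \tau) = \sum [A_n \cos(n \tau) + B_n \sin(n \tau)] \sin(ns)$
From $y(s,0) = - \sin(s) - \sin(3 s)$: $A_1=-1, A_3=-1$. From $y_{\tau}(s,0) = 4 \sin(2 s)$, using $y_{\tau}(s,0) = \sum \omega_n B_n \sin(ns)$ with $\omega_n = n$: $B_2 = 4/2 = 2$.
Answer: $y(s, \tau) = 2 \sin(2 \tau) \sin(2 s) -  \sin(s) \cos(\tau) -  \sin(3 s) \cos(3 \tau)$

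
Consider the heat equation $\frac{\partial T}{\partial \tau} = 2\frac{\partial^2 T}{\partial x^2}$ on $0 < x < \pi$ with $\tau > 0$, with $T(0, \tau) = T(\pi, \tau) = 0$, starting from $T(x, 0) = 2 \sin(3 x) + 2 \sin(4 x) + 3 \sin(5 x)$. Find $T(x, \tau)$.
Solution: Using separation of variables $T = X(x)G(\tau)$:
Eigenfunctions: $\sin(nx)$, $n = 1, 2, 3, \ldots$
General solution: $T(x, \tau) = \sum c_n \sin(nx) e^{-2n^2 \tau}$
Matching $T(x,0) = 2 \sin(3 x) + 2 \sin(4 x) + 3 \sin(5 x)$ term by term: $c_3=2, c_4=2, c_5=3$.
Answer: $T(x, \tau) = 2 e^{-18 \tau} \sin(3 x) + 2 e^{-32 \tau} \sin(4 x) + 3 e^{-50 \tau} \sin(5 x)$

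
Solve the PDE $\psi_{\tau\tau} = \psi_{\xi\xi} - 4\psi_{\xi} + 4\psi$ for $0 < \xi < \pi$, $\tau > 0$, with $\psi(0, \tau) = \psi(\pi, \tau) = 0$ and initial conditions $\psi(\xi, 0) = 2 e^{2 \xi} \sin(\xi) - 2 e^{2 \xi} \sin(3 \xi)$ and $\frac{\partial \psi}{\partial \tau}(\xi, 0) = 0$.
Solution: Substitute $\psi = e^{2\xi}u$.
Then $\psi_{\xi} = e^{2\xi}(u_{\xi} + 2u)$, $\psi_{\xi\xi} = e^{2\xi}(u_{\xi\xi} + 4u_{\xi} + 4u)$, $\psi_{\tau\tau} = e^{2\xi}u_{\tau\tau}$; substituting and dividing by $e^{2\xi}$, the lower-order terms cancel: $u_{\tau\tau} = u_{\xi\xi}$ (standard wave equation).
Data for $u$: $u(\xi,0) = e^{-2\xi}\psi(\xi,0) = 2 \sin(\xi) - 2 \sin(3 \xi)$; $u_{\tau}(\xi,0) = e^{-2\xi}\psi_{\tau}(\xi,0) = 0$. The boundary conditions carry over: $u(0,\tau) = u(\pi,\tau) = 0$.
Separating variables: $u = \sum [A_n \cos(\omega_n \tau) + B_n \sin(\omega_n \tau)] \sin(n\xi)$, $\omega_n = n$. From ICs: $A_1=2, A_3=-2$.
So $u(\xi,\tau) = 2 \sin(\xi) \cos(\tau) - 2 \sin(3 \xi) \cos(3 \tau)$, and $\psi(\xi,\tau) = e^{2\xi}u(\xi,\tau)$.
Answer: $\psi(\xi, \tau) = 2 e^{2 \xi} \sin(\xi) \cos(\tau) - 2 e^{2 \xi} \sin(3 \xi) \cos(3 \tau)$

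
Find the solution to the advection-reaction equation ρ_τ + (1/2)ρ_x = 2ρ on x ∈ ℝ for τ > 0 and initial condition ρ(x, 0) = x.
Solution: Substitute ρ = exp(2τ)u, i.e. u = exp(-2τ)ρ.
By the product rule, ρ_τ = exp(2τ)(u_τ + 2u), ρ_x = exp(2τ)u_x.
Substituting into the PDE and dividing by exp(2τ): u_τ + 2u + (1/2)u_x = 2u.
The lower-order terms cancel, leaving the standard advection equation u_τ + (1/2)u_x = 0.
Initial data for u: u(x,0) = ρ(x,0) = x.
Solve for u:
  By method of characteristics (waves move right with speed 1/2):
  Along characteristics x - (1/2)τ = const, u is constant, so u(x,τ) = f(x - (1/2)τ) with f = u(·, 0).
Hence u(x,τ) = x - (1/2)τ.
Transform back: ρ(x,τ) = exp(2τ)u(x,τ).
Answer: ρ(x, τ) = xexp(2τ) - (1/2)τexp(2τ)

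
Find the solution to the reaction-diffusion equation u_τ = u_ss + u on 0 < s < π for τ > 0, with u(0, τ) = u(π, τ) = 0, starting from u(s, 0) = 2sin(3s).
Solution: Substitute u = exp(τ)w, i.e. w = exp(-τ)u.
By the product rule, u_τ = exp(τ)(w_τ + w), u_ss = exp(τ)w_ss.
Substituting into the PDE and dividing by exp(τ): w_τ + w = w_ss + w.
The lower-order terms cancel, leaving the standard heat equation w_τ = w_ss.
Initial data for w: w(s,0) = u(s,0) = 2sin(3s). The boundary conditions carry over: w(0,τ) = w(π,τ) = 0.
Solve for w:
  Using separation of variables w = X(s)T(τ):
  Eigenfunctions: sin(ns), n = 1, 2, 3, ...
  General solution: w(s, τ) = Σ c_n sin(ns) exp(-n² τ)
  Matching w(s,0) = 2sin(3s) term by term: c_3=2.
Hence w(s,τ) = 2exp(-9τ)sin(3s).
Transform back: u(s,τ) = exp(τ)w(s,τ).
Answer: u(s, τ) = 2exp(-8τ)sin(3s)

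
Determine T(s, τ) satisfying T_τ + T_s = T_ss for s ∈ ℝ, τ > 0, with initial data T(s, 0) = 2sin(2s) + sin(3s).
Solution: Moving frame: η = s - τ, σ = τ, T = u(η,σ), so T_τ = u_σ - u_η and T_ss = u_ηη.
Hence T_τ + T_s = u_σ and the PDE becomes the heat equation u_σ = u_ηη on η ∈ ℝ.
Initial data: u(η,0) = T(η,0) = 2sin(2η) + sin(3η). Each mode sin(nη) decays as exp(-n²σ) on ℝ, so u(η,σ) = Σ c_n exp(-n²σ) sin(nη) with c_2=2, c_3=1: u(η,σ) = 2exp(-4σ)sin(2η) + exp(-9σ)sin(3η).
Substituting back: T(s,τ) = u(s - τ, τ).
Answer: T(s, τ) = 2exp(-4τ)sin(2s - 2τ) + exp(-9τ)sin(3s - 3τ)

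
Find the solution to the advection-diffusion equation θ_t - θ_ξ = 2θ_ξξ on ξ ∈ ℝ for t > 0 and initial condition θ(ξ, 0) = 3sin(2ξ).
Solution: Change to a moving frame: let η = ξ + t, σ = t and write θ(ξ,t) = u(η,σ).
By the chain rule θ_t = u_σ + u_η, θ_ξ = u_η, θ_ξξ = u_ηη.
Then θ_t - θ_ξ = u_σ: the advection term cancels and the PDE becomes the heat equation u_σ = 2u_ηη on η ∈ ℝ.
Initial data: u(η,0) = θ(η,0) = 3sin(2η).
On η ∈ ℝ each mode satisfies (sin(nη))″ = -n² sin(nη), so exp(-2n²σ) sin(nη) solves the heat equation; by superposition u(η,σ) = Σ c_n exp(-2n²σ) sin(nη).
Reading off the coefficients: c_2=3, so u(η,σ) = 3exp(-8σ)sin(2η).
Substituting back η = ξ + t, σ = t: θ(ξ,t) = u(ξ + t, t).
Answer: θ(ξ, t) = 3exp(-8t)sin(2t + 2ξ)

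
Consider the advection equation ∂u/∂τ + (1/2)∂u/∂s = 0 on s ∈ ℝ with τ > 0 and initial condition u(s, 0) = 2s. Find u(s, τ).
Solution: By method of characteristics (waves move right with speed 1/2):
Along characteristics s - (1/2)τ = const, u is constant, so u(s,τ) = f(s - (1/2)τ) with f = u(·, 0).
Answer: u(s, τ) = 2s - τ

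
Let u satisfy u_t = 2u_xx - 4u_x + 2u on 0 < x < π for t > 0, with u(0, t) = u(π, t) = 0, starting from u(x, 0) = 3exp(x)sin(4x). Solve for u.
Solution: Substitute u = exp(x)w.
Then u_x = exp(x)(w_x + w), u_xx = exp(x)(w_xx + 2w_x + w), u_t = exp(x)w_t; substituting and dividing by exp(x), the lower-order terms cancel: w_t = 2w_xx (standard heat equation).
Data for w: w(x,0) = exp(-x)u(x,0) = 3sin(4x). The boundary conditions carry over: w(0,t) = w(π,t) = 0.
Separating variables: w = Σ c_n exp(-2n²t) sin(nx). From w(x,0) = 3sin(4x): c_4=3.
So w(x,t) = 3exp(-32t)sin(4x), and u(x,t) = exp(x)w(x,t).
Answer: u(x, t) = 3exp(-32t)exp(x)sin(4x)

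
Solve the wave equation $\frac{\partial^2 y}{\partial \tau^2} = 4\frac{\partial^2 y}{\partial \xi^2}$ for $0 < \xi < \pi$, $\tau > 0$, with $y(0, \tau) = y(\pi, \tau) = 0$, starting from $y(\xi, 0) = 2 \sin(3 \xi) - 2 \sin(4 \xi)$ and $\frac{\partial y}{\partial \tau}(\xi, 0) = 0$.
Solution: Separating variables: $y = \sum [A_n \cos(\omega_n \tau) + B_n \sin(\omega_n \tau)] \sin(n\xi)$, $\omega_n = 2n$. From ICs: $A_3=2, A_4=-2$.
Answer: $y(\xi, \tau) = 2 \sin(3 \xi) \cos(6 \tau) - 2 \sin(4 \xi) \cos(8 \tau)$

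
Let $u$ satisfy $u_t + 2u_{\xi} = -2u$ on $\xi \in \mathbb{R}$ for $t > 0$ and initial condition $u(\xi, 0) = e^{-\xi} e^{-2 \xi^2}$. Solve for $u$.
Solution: Substitute $u = e^{-\xi}w$.
Then $u_{\xi} = e^{-\xi}(w_{\xi} - w)$, $u_t = e^{-\xi}w_t$; substituting and dividing by $e^{-\xi}$, the lower-order terms cancel: $w_t + 2w_{\xi} = 0$ (standard advection equation).
Data for $w$: $w(\xi,0) = e^{\xi}u(\xi,0) = e^{-2 \xi^2}$.
By characteristics ($d\xi/dt = 2$), $w(\xi,t) = f(\xi - 2t)$ with $f = w( \cdot , 0)$.
So $w(\xi,t) = e^{-2 (-2 t + \xi)^2}$, and $u(\xi,t) = e^{-\xi}w(\xi,t)$.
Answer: $u(\xi, t) = e^{-\xi} e^{-2 (\xi - 2 t)^2}$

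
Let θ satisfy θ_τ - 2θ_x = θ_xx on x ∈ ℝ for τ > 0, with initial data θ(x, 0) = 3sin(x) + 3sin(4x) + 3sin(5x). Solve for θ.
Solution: Moving frame: η = x + 2τ, σ = τ, θ = u(η,σ), so θ_τ = u_σ + 2u_η and θ_xx = u_ηη.
Hence θ_τ - 2θ_x = u_σ and the PDE becomes the heat equation u_σ = u_ηη on η ∈ ℝ.
Initial data: u(η,0) = θ(η,0) = 3sin(η) + 3sin(4η) + 3sin(5η). Each mode sin(nη) decays as exp(-n²σ) on ℝ, so u(η,σ) = Σ c_n exp(-n²σ) sin(nη) with c_1=3, c_4=3, c_5=3: u(η,σ) = 3exp(-σ)sin(η) + 3exp(-16σ)sin(4η) + 3exp(-25σ)sin(5η).
Substituting back: θ(x,τ) = u(x + 2τ, τ).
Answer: θ(x, τ) = 3exp(-τ)sin(x + 2τ) + 3exp(-16τ)sin(4x + 8τ) + 3exp(-25τ)sin(5x + 10τ)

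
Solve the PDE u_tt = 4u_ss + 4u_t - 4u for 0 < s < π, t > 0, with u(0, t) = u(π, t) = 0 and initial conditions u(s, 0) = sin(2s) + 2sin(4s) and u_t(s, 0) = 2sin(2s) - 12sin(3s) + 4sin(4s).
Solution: Substitute u = exp(2t)w, i.e. w = exp(-2t)u.
By the product rule, u_t = exp(2t)(w_t + 2w), u_tt = exp(2t)(w_tt + 4w_t + 4w), u_ss = exp(2t)w_ss.
Substituting into the PDE and dividing by exp(2t): w_tt + 4w_t + 4w = 4w_ss + 4(w_t + 2w) - 4w.
The lower-order terms cancel, leaving the standard wave equation w_tt = 4w_ss.
Initial data for w: w(s,0) = u(s,0) = sin(2s) + 2sin(4s); w_t(s,0) = u_t(s,0) - 2u(s,0) = -12sin(3s). The boundary conditions carry over: w(0,t) = w(π,t) = 0.
Solve for w:
  Using separation of variables w = X(s)T(t):
  Eigenfunctions: sin(ns), n = 1, 2, 3, ...
  General solution: w(s, t) = Σ [A_n cos(2n t) + B_n sin(2n t)] sin(ns)
  From w(s,0) = sin(2s) + 2sin(4s): A_2=1, A_4=2. From w_t(s,0) = -12sin(3s), using w_t(s,0) = Σ ω_n B_n sin(ns) with ω_n = 2n: B_3 = (-12)/6 = -2.
Hence w(s,t) = sin(2s)cos(4t) - 2sin(3s)sin(6t) + 2sin(4s)cos(8t).
Transform back: u(s,t) = exp(2t)w(s,t).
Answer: u(s, t) = exp(2t)sin(2s)cos(4t) - 2exp(2t)sin(3s)sin(6t) + 2exp(2t)sin(4s)cos(8t)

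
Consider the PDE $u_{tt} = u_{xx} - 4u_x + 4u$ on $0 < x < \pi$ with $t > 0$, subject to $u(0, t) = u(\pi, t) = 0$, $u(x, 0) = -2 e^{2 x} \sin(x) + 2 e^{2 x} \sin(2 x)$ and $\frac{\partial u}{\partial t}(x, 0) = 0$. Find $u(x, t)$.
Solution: Substitute $u = e^{2x}w$, i.e. $w = e^{-2x}u$.
By the product rule, $u_x = e^{2x}(w_x + 2w)$, $u_{xx} = e^{2x}(w_{xx} + 4w_x + 4w)$, $u_{tt} = e^{2x}w_{tt}$.
Substituting into the PDE and dividing by $e^{2x}$: $w_{tt} = (w_{xx} + 4w_x + 4w) - 4(w_x + 2w) + 4w$.
The lower-order terms cancel, leaving the standard wave equation $w_{tt} = w_{xx}$.
Initial data for $w$: $w(x,0) = e^{-2x}u(x,0) = -2 \sin(x) + 2 \sin(2 x)$; $w_t(x,0) = e^{-2x}u_t(x,0) = 0$. The boundary conditions carry over: $w(0,t) = w(\pi,t) = 0$.
Solve for $w$:
  Using separation of variables $w = X(x)T(t)$:
  Eigenfunctions: $\sin(nx)$, $n = 1, 2, 3, \ldots$
  General solution: $w(x, t) = \sum [A_n \cos(n t) + B_n \sin(n t)] \sin(nx)$
  From $w(x,0) = -2 \sin(x) + 2 \sin(2 x)$: $A_1=-2, A_2=2$. From $w_t(x,0) = 0$: all $B_n = 0$.
Hence $w(x,t) = -2 \sin(x) \cos(t) + 2 \sin(2 x) \cos(2 t)$.
Transform back: $u(x,t) = e^{2x}w(x,t)$.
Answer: $u(x, t) = -2 e^{2 x} \sin(x) \cos(t) + 2 e^{2 x} \sin(2 x) \cos(2 t)$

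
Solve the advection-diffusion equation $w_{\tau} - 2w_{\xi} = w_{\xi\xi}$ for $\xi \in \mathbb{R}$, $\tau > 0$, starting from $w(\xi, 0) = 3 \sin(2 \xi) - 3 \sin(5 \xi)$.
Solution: Change to a moving frame: let $\eta = \xi + 2\tau$, $\sigma = \tau$ and write $w(\xi,\tau) = u(\eta,\sigma)$.
By the chain rule $w_{\tau} = u_{\sigma} + 2u_{\eta}$, $w_{\xi} = u_{\eta}$, $w_{\xi\xi} = u_{\eta\eta}$.
Then $w_{\tau} - 2w_{\xi} = u_{\sigma}$: the advection term cancels and the PDE becomes the heat equation $u_{\sigma} = u_{\eta\eta}$ on $\eta \in \mathbb{R}$.
Initial data: $u(\eta,0) = w(\eta,0) = 3 \sin(2 \eta) - 3 \sin(5 \eta)$.
On $\eta \in \mathbb{R}$ each mode satisfies $(\sin(n\eta))'' = -n^2 \sin(n\eta)$, so $e^{-n^2\sigma} \sin(n\eta)$ solves the heat equation; by superposition $u(\eta,\sigma) = \sum c_n e^{-n^2\sigma} \sin(n\eta)$.
Reading off the coefficients: $c_2=3, c_5=-3$, so $u(\eta,\sigma) = 3 e^{-4 \sigma} \sin(2 \eta) - 3 e^{-25 \sigma} \sin(5 \eta)$.
Substituting back $\eta = \xi + 2\tau$, $\sigma = \tau$: $w(\xi,\tau) = u(\xi + 2\tau, \tau)$.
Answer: $w(\xi, \tau) = 3 e^{-4 \tau} \sin(4 \tau + 2 \xi) - 3 e^{-25 \tau} \sin(10 \tau + 5 \xi)$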